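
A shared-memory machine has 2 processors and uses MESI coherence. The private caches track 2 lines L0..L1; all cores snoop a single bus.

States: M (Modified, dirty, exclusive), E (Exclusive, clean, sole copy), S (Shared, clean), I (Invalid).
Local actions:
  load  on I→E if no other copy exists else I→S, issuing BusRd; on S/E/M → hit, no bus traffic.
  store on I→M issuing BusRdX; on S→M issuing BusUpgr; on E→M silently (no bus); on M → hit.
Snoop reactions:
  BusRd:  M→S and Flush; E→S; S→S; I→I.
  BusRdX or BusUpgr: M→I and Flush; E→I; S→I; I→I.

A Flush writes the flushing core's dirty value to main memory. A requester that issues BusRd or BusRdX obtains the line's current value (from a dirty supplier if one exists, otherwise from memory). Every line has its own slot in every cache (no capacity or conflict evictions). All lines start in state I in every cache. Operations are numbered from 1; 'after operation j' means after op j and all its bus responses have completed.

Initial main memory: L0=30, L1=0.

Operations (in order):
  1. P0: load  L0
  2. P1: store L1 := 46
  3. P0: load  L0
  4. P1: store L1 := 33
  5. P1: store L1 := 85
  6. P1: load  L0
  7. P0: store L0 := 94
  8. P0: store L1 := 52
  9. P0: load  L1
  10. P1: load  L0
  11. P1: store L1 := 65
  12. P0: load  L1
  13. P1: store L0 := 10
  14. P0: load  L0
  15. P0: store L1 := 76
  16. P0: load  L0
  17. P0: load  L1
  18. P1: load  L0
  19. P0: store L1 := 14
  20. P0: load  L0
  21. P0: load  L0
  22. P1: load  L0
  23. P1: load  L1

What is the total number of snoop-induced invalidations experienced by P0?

invalidations = 2

step 1: P0: load  L0  ⟶  EI  (L0)  txn=BusRd  M[L0]=30
step 2: P1: store L1 := 46  ⟶  IM  (L1)  txn=BusRdX  M[L1]=0
step 3: P0: load  L0  ⟶  EI  (L0)  txn=∅  M[L0]=30
step 4: P1: store L1 := 33  ⟶  IM  (L1)  txn=∅  M[L1]=0
step 5: P1: store L1 := 85  ⟶  IM  (L1)  txn=∅  M[L1]=0
step 6: P1: load  L0  ⟶  SS  (L0)  txn=BusRd  M[L0]=30
step 7: P0: store L0 := 94  ⟶  MI  (L0)  txn=BusUpgr  M[L0]=30
step 8: P0: store L1 := 52  ⟶  MI  (L1)  txn=BusRdX+Flush  M[L1]=85
step 9: P0: load  L1  ⟶  MI  (L1)  txn=∅  M[L1]=85
step 10: P1: load  L0  ⟶  SS  (L0)  txn=BusRd+Flush  M[L0]=94
step 11: P1: store L1 := 65  ⟶  IM  (L1)  txn=BusRdX+Flush  M[L1]=52
step 12: P0: load  L1  ⟶  SS  (L1)  txn=BusRd+Flush  M[L1]=65
step 13: P1: store L0 := 10  ⟶  IM  (L0)  txn=BusUpgr  M[L0]=94
step 14: P0: load  L0  ⟶  SS  (L0)  txn=BusRd+Flush  M[L0]=10
step 15: P0: store L1 := 76  ⟶  MI  (L1)  txn=BusUpgr  M[L1]=65
step 16: P0: load  L0  ⟶  SS  (L0)  txn=∅  M[L0]=10
step 17: P0: load  L1  ⟶  MI  (L1)  txn=∅  M[L1]=65
step 18: P1: load  L0  ⟶  SS  (L0)  txn=∅  M[L0]=10
step 19: P0: store L1 := 14  ⟶  MI  (L1)  txn=∅  M[L1]=65
step 20: P0: load  L0  ⟶  SS  (L0)  txn=∅  M[L0]=10
step 21: P0: load  L0  ⟶  SS  (L0)  txn=∅  M[L0]=10
step 22: P1: load  L0  ⟶  SS  (L0)  txn=∅  M[L0]=10
step 23: P1: load  L1  ⟶  SS  (L1)  txn=BusRd+Flush  M[L1]=14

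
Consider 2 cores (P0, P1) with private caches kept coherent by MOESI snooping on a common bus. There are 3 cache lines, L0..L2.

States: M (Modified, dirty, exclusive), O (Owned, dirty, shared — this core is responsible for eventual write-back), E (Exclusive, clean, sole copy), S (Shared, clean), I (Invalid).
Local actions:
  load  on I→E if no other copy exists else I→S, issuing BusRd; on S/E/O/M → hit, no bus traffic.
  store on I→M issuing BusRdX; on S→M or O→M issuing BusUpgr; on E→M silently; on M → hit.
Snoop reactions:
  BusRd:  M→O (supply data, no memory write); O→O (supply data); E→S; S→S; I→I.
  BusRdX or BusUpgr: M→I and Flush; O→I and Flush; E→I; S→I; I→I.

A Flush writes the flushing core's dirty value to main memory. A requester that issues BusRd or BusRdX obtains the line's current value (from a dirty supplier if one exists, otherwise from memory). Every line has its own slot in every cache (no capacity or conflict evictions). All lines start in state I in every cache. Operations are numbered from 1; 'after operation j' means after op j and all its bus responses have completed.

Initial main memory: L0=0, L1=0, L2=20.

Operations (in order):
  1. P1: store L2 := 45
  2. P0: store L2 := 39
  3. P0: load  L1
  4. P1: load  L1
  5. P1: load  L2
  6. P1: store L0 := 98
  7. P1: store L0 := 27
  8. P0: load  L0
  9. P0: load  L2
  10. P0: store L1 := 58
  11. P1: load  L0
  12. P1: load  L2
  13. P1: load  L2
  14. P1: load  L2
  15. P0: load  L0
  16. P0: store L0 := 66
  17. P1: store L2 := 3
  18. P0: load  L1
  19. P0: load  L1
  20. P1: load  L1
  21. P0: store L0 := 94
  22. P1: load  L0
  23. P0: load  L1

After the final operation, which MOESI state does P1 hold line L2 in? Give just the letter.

state = M

[1] P1: store L2 := 45 | P0:I, P1:M(45) | bus: BusRdX
[2] P0: store L2 := 39 | P0:M(39), P1:I | bus: BusRdX,Flush
[3] P0: load  L1 | P0:E(0), P1:I | bus: BusRd
[4] P1: load  L1 | P0:S(0), P1:S(0) | bus: BusRd
[5] P1: load  L2 | P0:O(39), P1:S(39) | bus: BusRd
[6] P1: store L0 := 98 | P0:I, P1:M(98) | bus: BusRdX
[7] P1: store L0 := 27 | P0:I, P1:M(27) | bus: none
[8] P0: load  L0 | P0:S(27), P1:O(27) | bus: BusRd
[9] P0: load  L2 | P0:O(39), P1:S(39) | bus: none
[10] P0: store L1 := 58 | P0:M(58), P1:I | bus: BusUpgr
[11] P1: load  L0 | P0:S(27), P1:O(27) | bus: none
[12] P1: load  L2 | P0:O(39), P1:S(39) | bus: none
[13] P1: load  L2 | P0:O(39), P1:S(39) | bus: none
[14] P1: load  L2 | P0:O(39), P1:S(39) | bus: none
[15] P0: load  L0 | P0:S(27), P1:O(27) | bus: none
[16] P0: store L0 := 66 | P0:M(66), P1:I | bus: BusUpgr,Flush
[17] P1: store L2 := 3 | P0:I, P1:M(3) | bus: BusUpgr,Flush
[18] P0: load  L1 | P0:M(58), P1:I | bus: none
[19] P0: load  L1 | P0:M(58), P1:I | bus: none
[20] P1: load  L1 | P0:O(58), P1:S(58) | bus: BusRd
[21] P0: store L0 := 94 | P0:M(94), P1:I | bus: none
[22] P1: load  L0 | P0:O(94), P1:S(94) | bus: BusRd
[23] P0: load  L1 | P0:O(58), P1:S(58) | bus: none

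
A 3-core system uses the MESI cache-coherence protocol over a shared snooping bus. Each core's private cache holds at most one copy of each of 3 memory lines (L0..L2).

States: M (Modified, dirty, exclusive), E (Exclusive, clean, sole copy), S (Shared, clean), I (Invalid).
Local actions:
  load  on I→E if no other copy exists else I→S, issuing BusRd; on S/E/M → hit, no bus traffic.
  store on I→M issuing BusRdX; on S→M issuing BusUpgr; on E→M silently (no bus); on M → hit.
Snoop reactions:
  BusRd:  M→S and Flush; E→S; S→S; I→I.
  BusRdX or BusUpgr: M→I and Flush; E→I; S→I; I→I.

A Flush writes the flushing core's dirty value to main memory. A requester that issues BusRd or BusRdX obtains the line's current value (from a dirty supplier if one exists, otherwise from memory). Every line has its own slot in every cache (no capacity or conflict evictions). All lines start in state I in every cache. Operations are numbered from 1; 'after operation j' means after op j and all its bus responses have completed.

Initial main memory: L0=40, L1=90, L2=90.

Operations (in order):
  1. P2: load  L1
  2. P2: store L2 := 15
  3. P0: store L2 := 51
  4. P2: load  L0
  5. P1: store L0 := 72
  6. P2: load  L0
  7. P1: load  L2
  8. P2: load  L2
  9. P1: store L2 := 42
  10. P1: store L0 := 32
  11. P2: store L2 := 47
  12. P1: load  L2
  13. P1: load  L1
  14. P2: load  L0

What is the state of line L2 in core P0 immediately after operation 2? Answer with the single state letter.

state = I

  op1 P2: load  L1 → I/I/E on L1; bus BusRd; mem=90
  op2 P2: store L2 := 15 → I/I/M on L2; bus BusRdX; mem=90
  op3 P0: store L2 := 51 → M/I/I on L2; bus BusRdX Flush; mem=15
  op4 P2: load  L0 → I/I/E on L0; bus BusRd; mem=40
  op5 P1: store L0 := 72 → I/M/I on L0; bus BusRdX; mem=40
  op6 P2: load  L0 → I/S/S on L0; bus BusRd Flush; mem=72
  op7 P1: load  L2 → S/S/I on L2; bus BusRd Flush; mem=51
  op8 P2: load  L2 → S/S/S on L2; bus BusRd; mem=51
  op9 P1: store L2 := 42 → I/M/I on L2; bus BusUpgr; mem=51
  op10 P1: store L0 := 32 → I/M/I on L0; bus BusUpgr; mem=72
  op11 P2: store L2 := 47 → I/I/M on L2; bus BusRdX Flush; mem=42
  op12 P1: load  L2 → I/S/S on L2; bus BusRd Flush; mem=47
  op13 P1: load  L1 → I/S/S on L1; bus BusRd; mem=90
  op14 P2: load  L0 → I/S/S on L0; bus BusRd Flush; mem=32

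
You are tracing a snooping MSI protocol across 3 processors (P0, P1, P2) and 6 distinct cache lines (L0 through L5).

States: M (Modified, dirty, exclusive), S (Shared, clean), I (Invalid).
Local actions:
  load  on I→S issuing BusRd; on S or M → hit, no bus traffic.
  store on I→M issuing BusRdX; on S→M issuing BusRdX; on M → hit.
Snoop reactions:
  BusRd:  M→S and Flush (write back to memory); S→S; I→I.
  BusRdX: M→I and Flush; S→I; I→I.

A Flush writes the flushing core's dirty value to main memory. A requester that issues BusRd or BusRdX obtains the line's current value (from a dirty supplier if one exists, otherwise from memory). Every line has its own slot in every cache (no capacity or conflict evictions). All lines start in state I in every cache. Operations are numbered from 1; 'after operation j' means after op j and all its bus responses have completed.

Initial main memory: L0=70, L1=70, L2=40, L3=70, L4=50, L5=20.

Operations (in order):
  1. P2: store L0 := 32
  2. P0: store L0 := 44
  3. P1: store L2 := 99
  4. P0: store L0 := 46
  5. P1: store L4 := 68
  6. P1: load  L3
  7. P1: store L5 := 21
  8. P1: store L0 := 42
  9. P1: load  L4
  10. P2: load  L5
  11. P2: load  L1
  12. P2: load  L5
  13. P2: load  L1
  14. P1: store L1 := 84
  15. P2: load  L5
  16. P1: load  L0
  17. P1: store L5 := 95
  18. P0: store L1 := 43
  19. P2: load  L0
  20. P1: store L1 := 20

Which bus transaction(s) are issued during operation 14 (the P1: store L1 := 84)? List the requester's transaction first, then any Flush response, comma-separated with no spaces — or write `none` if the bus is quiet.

step 1: P2: store L0 := 32  ⟶  IIM  (L0)  txn=BusRdX  M[L0]=70
step 2: P0: store L0 := 44  ⟶  MII  (L0)  txn=BusRdX+Flush  M[L0]=32
step 3: P1: store L2 := 99  ⟶  IMI  (L2)  txn=BusRdX  M[L2]=40
step 4: P0: store L0 := 46  ⟶  MII  (L0)  txn=∅  M[L0]=32
step 5: P1: store L4 := 68  ⟶  IMI  (L4)  txn=BusRdX  M[L4]=50
step 6: P1: load  L3  ⟶  ISI  (L3)  txn=BusRd  M[L3]=70
step 7: P1: store L5 := 21  ⟶  IMI  (L5)  txn=BusRdX  M[L5]=20
step 8: P1: store L0 := 42  ⟶  IMI  (L0)  txn=BusRdX+Flush  M[L0]=46
step 9: P1: load  L4  ⟶  IMI  (L4)  txn=∅  M[L4]=50
step 10: P2: load  L5  ⟶  ISS  (L5)  txn=BusRd+Flush  M[L5]=21
step 11: P2: load  L1  ⟶  IIS  (L1)  txn=BusRd  M[L1]=70
step 12: P2: load  L5  ⟶  ISS  (L5)  txn=∅  M[L5]=21
step 13: P2: load  L1  ⟶  IIS  (L1)  txn=∅  M[L1]=70
step 14: P1: store L1 := 84  ⟶  IMI  (L1)  txn=BusRdX  M[L1]=70
step 15: P2: load  L5  ⟶  ISS  (L5)  txn=∅  M[L5]=21
step 16: P1: load  L0  ⟶  IMI  (L0)  txn=∅  M[L0]=46
step 17: P1: store L5 := 95  ⟶  IMI  (L5)  txn=BusRdX  M[L5]=21
step 18: P0: store L1 := 43  ⟶  MII  (L1)  txn=BusRdX+Flush  M[L1]=84
step 19: P2: load  L0  ⟶  ISS  (L0)  txn=BusRd+Flush  M[L0]=42
step 20: P1: store L1 := 20  ⟶  IMI  (L1)  txn=BusRdX+Flush  M[L1]=43

bus = BusRdX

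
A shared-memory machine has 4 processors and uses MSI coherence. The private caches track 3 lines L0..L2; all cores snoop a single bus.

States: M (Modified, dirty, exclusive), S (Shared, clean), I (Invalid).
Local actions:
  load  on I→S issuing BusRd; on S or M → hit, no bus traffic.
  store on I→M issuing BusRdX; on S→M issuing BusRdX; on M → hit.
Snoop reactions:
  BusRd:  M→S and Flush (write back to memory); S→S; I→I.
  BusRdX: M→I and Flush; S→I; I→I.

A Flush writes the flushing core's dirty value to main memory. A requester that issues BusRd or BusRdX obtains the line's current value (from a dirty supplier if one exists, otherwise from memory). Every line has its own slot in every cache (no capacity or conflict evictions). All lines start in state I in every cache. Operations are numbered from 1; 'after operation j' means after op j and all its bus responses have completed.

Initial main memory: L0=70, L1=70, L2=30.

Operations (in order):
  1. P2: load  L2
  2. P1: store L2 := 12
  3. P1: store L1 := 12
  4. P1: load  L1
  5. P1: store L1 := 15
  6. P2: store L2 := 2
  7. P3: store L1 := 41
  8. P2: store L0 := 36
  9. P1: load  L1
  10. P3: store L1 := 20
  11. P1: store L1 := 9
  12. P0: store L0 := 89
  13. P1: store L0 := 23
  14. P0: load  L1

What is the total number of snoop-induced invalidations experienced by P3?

1. P2: load  L2  bus=[BusRd]  L2: P0=I P1=I P2=S P3=I  mem[L2]=30
2. P1: store L2 := 12  bus=[BusRdX]  L2: P0=I P1=M P2=I P3=I  mem[L2]=30
3. P1: store L1 := 12  bus=[BusRdX]  L1: P0=I P1=M P2=I P3=I  mem[L1]=70
4. P1: load  L1  bus=[-]  L1: P0=I P1=M P2=I P3=I  mem[L1]=70
5. P1: store L1 := 15  bus=[-]  L1: P0=I P1=M P2=I P3=I  mem[L1]=70
6. P2: store L2 := 2  bus=[BusRdX,Flush]  L2: P0=I P1=I P2=M P3=I  mem[L2]=12
7. P3: store L1 := 41  bus=[BusRdX,Flush]  L1: P0=I P1=I P2=I P3=M  mem[L1]=15
8. P2: store L0 := 36  bus=[BusRdX]  L0: P0=I P1=I P2=M P3=I  mem[L0]=70
9. P1: load  L1  bus=[BusRd,Flush]  L1: P0=I P1=S P2=I P3=S  mem[L1]=41
10. P3: store L1 := 20  bus=[BusRdX]  L1: P0=I P1=I P2=I P3=M  mem[L1]=41
11. P1: store L1 := 9  bus=[BusRdX,Flush]  L1: P0=I P1=M P2=I P3=I  mem[L1]=20
12. P0: store L0 := 89  bus=[BusRdX,Flush]  L0: P0=M P1=I P2=I P3=I  mem[L0]=36
13. P1: store L0 := 23  bus=[BusRdX,Flush]  L0: P0=I P1=M P2=I P3=I  mem[L0]=89
14. P0: load  L1  bus=[BusRd,Flush]  L1: P0=S P1=S P2=I P3=I  mem[L1]=9

invalidations = 1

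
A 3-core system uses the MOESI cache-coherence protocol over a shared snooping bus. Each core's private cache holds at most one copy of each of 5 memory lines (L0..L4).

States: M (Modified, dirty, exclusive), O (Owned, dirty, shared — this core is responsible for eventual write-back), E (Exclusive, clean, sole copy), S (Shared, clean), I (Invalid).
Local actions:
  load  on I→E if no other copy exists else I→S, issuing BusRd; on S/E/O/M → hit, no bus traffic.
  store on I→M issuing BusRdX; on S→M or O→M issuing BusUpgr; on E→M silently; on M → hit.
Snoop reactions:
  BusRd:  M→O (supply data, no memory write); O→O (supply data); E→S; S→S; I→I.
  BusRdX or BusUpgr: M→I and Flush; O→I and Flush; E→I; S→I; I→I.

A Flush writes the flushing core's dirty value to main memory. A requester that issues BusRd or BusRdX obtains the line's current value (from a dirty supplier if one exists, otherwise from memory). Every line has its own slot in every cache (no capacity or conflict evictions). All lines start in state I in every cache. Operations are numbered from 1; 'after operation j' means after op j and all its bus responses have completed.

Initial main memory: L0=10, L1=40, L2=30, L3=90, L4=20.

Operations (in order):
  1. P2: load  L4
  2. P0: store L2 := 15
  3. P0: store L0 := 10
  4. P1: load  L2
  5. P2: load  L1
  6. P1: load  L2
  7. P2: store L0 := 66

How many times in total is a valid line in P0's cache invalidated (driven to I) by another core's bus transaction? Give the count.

1. P2: load  L4  bus=[BusRd]  L4: P0=I P1=I P2=E  mem[L4]=20
2. P0: store L2 := 15  bus=[BusRdX]  L2: P0=M P1=I P2=I  mem[L2]=30
3. P0: store L0 := 10  bus=[BusRdX]  L0: P0=M P1=I P2=I  mem[L0]=10
4. P1: load  L2  bus=[BusRd]  L2: P0=O P1=S P2=I  mem[L2]=30
5. P2: load  L1  bus=[BusRd]  L1: P0=I P1=I P2=E  mem[L1]=40
6. P1: load  L2  bus=[-]  L2: P0=O P1=S P2=I  mem[L2]=30
7. P2: store L0 := 66  bus=[BusRdX,Flush]  L0: P0=I P1=I P2=M  mem[L0]=10

invalidations = 1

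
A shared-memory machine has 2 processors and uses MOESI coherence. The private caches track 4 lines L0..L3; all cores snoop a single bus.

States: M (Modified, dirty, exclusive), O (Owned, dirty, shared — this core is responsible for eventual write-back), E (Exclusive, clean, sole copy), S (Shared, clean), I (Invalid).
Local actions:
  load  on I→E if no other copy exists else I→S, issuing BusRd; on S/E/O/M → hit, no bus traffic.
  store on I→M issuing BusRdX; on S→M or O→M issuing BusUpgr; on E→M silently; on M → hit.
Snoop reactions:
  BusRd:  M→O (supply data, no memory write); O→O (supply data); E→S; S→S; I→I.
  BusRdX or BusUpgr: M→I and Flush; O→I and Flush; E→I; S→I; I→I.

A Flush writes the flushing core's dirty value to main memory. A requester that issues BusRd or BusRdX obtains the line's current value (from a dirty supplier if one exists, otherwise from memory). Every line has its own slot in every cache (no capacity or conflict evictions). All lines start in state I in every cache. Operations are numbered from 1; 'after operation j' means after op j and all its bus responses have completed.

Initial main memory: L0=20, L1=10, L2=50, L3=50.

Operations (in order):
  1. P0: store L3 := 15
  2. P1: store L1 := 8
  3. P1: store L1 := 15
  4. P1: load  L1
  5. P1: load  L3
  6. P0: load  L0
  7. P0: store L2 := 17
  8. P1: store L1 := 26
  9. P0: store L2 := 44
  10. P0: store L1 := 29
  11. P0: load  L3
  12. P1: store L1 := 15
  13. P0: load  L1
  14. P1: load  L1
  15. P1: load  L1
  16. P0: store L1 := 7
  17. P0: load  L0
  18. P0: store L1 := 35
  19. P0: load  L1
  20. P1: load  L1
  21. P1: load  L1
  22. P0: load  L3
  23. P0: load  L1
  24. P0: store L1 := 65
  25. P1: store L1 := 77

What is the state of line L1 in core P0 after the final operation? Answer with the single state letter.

step 1: P0: store L3 := 15  ⟶  MI  (L3)  txn=BusRdX  M[L3]=50
step 2: P1: store L1 := 8  ⟶  IM  (L1)  txn=BusRdX  M[L1]=10
step 3: P1: store L1 := 15  ⟶  IM  (L1)  txn=∅  M[L1]=10
step 4: P1: load  L1  ⟶  IM  (L1)  txn=∅  M[L1]=10
step 5: P1: load  L3  ⟶  OS  (L3)  txn=BusRd  M[L3]=50
step 6: P0: load  L0  ⟶  EI  (L0)  txn=BusRd  M[L0]=20
step 7: P0: store L2 := 17  ⟶  MI  (L2)  txn=BusRdX  M[L2]=50
step 8: P1: store L1 := 26  ⟶  IM  (L1)  txn=∅  M[L1]=10
step 9: P0: store L2 := 44  ⟶  MI  (L2)  txn=∅  M[L2]=50
step 10: P0: store L1 := 29  ⟶  MI  (L1)  txn=BusRdX+Flush  M[L1]=26
step 11: P0: load  L3  ⟶  OS  (L3)  txn=∅  M[L3]=50
step 12: P1: store L1 := 15  ⟶  IM  (L1)  txn=BusRdX+Flush  M[L1]=29
step 13: P0: load  L1  ⟶  SO  (L1)  txn=BusRd  M[L1]=29
step 14: P1: load  L1  ⟶  SO  (L1)  txn=∅  M[L1]=29
step 15: P1: load  L1  ⟶  SO  (L1)  txn=∅  M[L1]=29
step 16: P0: store L1 := 7  ⟶  MI  (L1)  txn=BusUpgr+Flush  M[L1]=15
step 17: P0: load  L0  ⟶  EI  (L0)  txn=∅  M[L0]=20
step 18: P0: store L1 := 35  ⟶  MI  (L1)  txn=∅  M[L1]=15
step 19: P0: load  L1  ⟶  MI  (L1)  txn=∅  M[L1]=15
step 20: P1: load  L1  ⟶  OS  (L1)  txn=BusRd  M[L1]=15
step 21: P1: load  L1  ⟶  OS  (L1)  txn=∅  M[L1]=15
step 22: P0: load  L3  ⟶  OS  (L3)  txn=∅  M[L3]=50
step 23: P0: load  L1  ⟶  OS  (L1)  txn=∅  M[L1]=15
step 24: P0: store L1 := 65  ⟶  MI  (L1)  txn=BusUpgr  M[L1]=15
step 25: P1: store L1 := 77  ⟶  IM  (L1)  txn=BusRdX+Flush  M[L1]=65

state = I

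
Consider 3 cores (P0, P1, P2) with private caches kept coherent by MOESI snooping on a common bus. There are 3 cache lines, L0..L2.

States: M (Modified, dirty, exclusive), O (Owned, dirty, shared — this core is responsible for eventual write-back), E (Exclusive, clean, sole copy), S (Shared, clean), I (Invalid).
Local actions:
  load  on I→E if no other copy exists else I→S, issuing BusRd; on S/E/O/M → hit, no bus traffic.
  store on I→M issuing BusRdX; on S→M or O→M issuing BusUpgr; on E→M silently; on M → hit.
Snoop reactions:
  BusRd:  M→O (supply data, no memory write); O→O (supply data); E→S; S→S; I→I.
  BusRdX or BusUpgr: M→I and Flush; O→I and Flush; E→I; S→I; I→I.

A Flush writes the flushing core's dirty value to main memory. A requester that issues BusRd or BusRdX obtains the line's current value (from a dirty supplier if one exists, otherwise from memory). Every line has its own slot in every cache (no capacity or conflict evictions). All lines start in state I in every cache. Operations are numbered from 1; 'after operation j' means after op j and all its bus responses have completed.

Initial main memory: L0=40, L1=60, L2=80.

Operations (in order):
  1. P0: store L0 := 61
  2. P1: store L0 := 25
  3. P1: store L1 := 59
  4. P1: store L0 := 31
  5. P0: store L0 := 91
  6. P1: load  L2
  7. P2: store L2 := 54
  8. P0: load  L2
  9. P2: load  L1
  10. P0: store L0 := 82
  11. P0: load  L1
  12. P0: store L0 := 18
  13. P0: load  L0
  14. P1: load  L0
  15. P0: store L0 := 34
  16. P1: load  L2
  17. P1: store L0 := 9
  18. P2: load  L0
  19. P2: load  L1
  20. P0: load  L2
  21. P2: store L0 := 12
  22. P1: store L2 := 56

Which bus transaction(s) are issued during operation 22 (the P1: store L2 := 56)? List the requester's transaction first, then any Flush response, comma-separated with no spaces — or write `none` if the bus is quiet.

  op1 P0: store L0 := 61 → M/I/I on L0; bus BusRdX; mem=40
  op2 P1: store L0 := 25 → I/M/I on L0; bus BusRdX Flush; mem=61
  op3 P1: store L1 := 59 → I/M/I on L1; bus BusRdX; mem=60
  op4 P1: store L0 := 31 → I/M/I on L0; bus (none); mem=61
  op5 P0: store L0 := 91 → M/I/I on L0; bus BusRdX Flush; mem=31
  op6 P1: load  L2 → I/E/I on L2; bus BusRd; mem=80
  op7 P2: store L2 := 54 → I/I/M on L2; bus BusRdX; mem=80
  op8 P0: load  L2 → S/I/O on L2; bus BusRd; mem=80
  op9 P2: load  L1 → I/O/S on L1; bus BusRd; mem=60
  op10 P0: store L0 := 82 → M/I/I on L0; bus (none); mem=31
  op11 P0: load  L1 → S/O/S on L1; bus BusRd; mem=60
  op12 P0: store L0 := 18 → M/I/I on L0; bus (none); mem=31
  op13 P0: load  L0 → M/I/I on L0; bus (none); mem=31
  op14 P1: load  L0 → O/S/I on L0; bus BusRd; mem=31
  op15 P0: store L0 := 34 → M/I/I on L0; bus BusUpgr; mem=31
  op16 P1: load  L2 → S/S/O on L2; bus BusRd; mem=80
  op17 P1: store L0 := 9 → I/M/I on L0; bus BusRdX Flush; mem=34
  op18 P2: load  L0 → I/O/S on L0; bus BusRd; mem=34
  op19 P2: load  L1 → S/O/S on L1; bus (none); mem=60
  op20 P0: load  L2 → S/S/O on L2; bus (none); mem=80
  op21 P2: store L0 := 12 → I/I/M on L0; bus BusUpgr Flush; mem=9
  op22 P1: store L2 := 56 → I/M/I on L2; bus BusUpgr Flush; mem=54

bus = BusUpgr,Flush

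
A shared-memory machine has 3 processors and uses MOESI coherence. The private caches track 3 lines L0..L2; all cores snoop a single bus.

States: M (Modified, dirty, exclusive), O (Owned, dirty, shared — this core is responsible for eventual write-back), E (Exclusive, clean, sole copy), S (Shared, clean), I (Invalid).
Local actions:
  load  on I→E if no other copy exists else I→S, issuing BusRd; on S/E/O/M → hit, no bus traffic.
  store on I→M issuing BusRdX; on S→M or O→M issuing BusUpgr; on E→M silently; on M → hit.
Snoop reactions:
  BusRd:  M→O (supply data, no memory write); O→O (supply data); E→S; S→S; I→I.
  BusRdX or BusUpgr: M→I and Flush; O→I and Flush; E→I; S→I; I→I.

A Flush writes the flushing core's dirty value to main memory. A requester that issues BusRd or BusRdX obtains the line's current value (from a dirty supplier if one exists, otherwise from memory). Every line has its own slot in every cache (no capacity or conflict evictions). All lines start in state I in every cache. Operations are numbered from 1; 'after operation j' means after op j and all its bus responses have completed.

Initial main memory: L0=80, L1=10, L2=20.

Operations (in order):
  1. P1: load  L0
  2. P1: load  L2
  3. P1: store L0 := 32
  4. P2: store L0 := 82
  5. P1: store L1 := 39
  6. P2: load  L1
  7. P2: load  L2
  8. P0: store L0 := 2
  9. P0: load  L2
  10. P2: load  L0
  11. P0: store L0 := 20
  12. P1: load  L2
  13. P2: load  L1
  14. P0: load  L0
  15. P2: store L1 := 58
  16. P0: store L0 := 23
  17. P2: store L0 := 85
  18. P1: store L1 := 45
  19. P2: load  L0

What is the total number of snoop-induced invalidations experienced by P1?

  op1 P1: load  L0 → I/E/I on L0; bus BusRd; mem=80
  op2 P1: load  L2 → I/E/I on L2; bus BusRd; mem=20
  op3 P1: store L0 := 32 → I/M/I on L0; bus (none); mem=80
  op4 P2: store L0 := 82 → I/I/M on L0; bus BusRdX Flush; mem=32
  op5 P1: store L1 := 39 → I/M/I on L1; bus BusRdX; mem=10
  op6 P2: load  L1 → I/O/S on L1; bus BusRd; mem=10
  op7 P2: load  L2 → I/S/S on L2; bus BusRd; mem=20
  op8 P0: store L0 := 2 → M/I/I on L0; bus BusRdX Flush; mem=82
  op9 P0: load  L2 → S/S/S on L2; bus BusRd; mem=20
  op10 P2: load  L0 → O/I/S on L0; bus BusRd; mem=82
  op11 P0: store L0 := 20 → M/I/I on L0; bus BusUpgr; mem=82
  op12 P1: load  L2 → S/S/S on L2; bus (none); mem=20
  op13 P2: load  L1 → I/O/S on L1; bus (none); mem=10
  op14 P0: load  L0 → M/I/I on L0; bus (none); mem=82
  op15 P2: store L1 := 58 → I/I/M on L1; bus BusUpgr Flush; mem=39
  op16 P0: store L0 := 23 → M/I/I on L0; bus (none); mem=82
  op17 P2: store L0 := 85 → I/I/M on L0; bus BusRdX Flush; mem=23
  op18 P1: store L1 := 45 → I/M/I on L1; bus BusRdX Flush; mem=58
  op19 P2: load  L0 → I/I/M on L0; bus (none); mem=23

invalidations = 2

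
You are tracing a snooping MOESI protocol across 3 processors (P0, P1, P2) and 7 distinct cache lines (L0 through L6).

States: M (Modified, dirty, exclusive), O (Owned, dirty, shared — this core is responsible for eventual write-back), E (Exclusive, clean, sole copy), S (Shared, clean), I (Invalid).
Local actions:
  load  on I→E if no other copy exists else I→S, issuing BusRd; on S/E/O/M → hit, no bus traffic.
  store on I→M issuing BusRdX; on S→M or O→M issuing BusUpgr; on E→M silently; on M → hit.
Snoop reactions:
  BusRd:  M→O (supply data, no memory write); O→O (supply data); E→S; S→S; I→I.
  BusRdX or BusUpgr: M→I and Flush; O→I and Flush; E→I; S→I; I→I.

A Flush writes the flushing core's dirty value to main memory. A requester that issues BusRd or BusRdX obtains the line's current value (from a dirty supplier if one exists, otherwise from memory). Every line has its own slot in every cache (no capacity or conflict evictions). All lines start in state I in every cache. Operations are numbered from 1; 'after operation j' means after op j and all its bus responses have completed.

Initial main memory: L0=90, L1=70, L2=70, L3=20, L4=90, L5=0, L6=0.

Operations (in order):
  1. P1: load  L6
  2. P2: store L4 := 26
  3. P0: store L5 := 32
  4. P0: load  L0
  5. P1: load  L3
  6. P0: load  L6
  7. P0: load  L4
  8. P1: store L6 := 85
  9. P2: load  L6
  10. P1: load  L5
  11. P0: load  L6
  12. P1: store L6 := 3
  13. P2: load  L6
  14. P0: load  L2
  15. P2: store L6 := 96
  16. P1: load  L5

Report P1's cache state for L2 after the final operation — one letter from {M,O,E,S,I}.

1. P1: load  L6  bus=[BusRd]  L6: P0=I P1=E P2=I  mem[L6]=0
2. P2: store L4 := 26  bus=[BusRdX]  L4: P0=I P1=I P2=M  mem[L4]=90
3. P0: store L5 := 32  bus=[BusRdX]  L5: P0=M P1=I P2=I  mem[L5]=0
4. P0: load  L0  bus=[BusRd]  L0: P0=E P1=I P2=I  mem[L0]=90
5. P1: load  L3  bus=[BusRd]  L3: P0=I P1=E P2=I  mem[L3]=20
6. P0: load  L6  bus=[BusRd]  L6: P0=S P1=S P2=I  mem[L6]=0
7. P0: load  L4  bus=[BusRd]  L4: P0=S P1=I P2=O  mem[L4]=90
8. P1: store L6 := 85  bus=[BusUpgr]  L6: P0=I P1=M P2=I  mem[L6]=0
9. P2: load  L6  bus=[BusRd]  L6: P0=I P1=O P2=S  mem[L6]=0
10. P1: load  L5  bus=[BusRd]  L5: P0=O P1=S P2=I  mem[L5]=0
11. P0: load  L6  bus=[BusRd]  L6: P0=S P1=O P2=S  mem[L6]=0
12. P1: store L6 := 3  bus=[BusUpgr]  L6: P0=I P1=M P2=I  mem[L6]=0
13. P2: load  L6  bus=[BusRd]  L6: P0=I P1=O P2=S  mem[L6]=0
14. P0: load  L2  bus=[BusRd]  L2: P0=E P1=I P2=I  mem[L2]=70
15. P2: store L6 := 96  bus=[BusUpgr,Flush]  L6: P0=I P1=I P2=M  mem[L6]=3
16. P1: load  L5  bus=[-]  L5: P0=O P1=S P2=I  mem[L5]=0

state = I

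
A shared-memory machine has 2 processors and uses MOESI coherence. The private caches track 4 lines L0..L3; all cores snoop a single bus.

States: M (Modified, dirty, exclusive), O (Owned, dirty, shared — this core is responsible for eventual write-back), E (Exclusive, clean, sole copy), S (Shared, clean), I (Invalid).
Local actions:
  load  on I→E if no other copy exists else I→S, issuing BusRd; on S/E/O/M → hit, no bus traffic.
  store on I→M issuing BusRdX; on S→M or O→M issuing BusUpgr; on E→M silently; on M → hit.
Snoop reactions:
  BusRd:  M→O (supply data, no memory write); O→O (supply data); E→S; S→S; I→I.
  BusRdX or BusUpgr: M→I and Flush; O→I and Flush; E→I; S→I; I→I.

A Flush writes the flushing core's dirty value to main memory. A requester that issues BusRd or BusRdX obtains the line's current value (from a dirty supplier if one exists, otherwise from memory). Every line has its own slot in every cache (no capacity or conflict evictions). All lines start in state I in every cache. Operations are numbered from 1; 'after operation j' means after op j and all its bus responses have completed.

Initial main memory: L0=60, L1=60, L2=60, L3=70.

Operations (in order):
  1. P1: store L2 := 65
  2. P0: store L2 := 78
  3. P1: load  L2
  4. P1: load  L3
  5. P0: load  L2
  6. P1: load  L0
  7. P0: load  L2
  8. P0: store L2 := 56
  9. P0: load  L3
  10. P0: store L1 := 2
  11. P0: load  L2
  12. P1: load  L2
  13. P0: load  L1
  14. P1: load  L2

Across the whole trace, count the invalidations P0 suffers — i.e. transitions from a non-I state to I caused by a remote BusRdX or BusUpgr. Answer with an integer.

invalidations = 0

[1] P1: store L2 := 65 | P0:I, P1:M(65) | bus: BusRdX
[2] P0: store L2 := 78 | P0:M(78), P1:I | bus: BusRdX,Flush
[3] P1: load  L2 | P0:O(78), P1:S(78) | bus: BusRd
[4] P1: load  L3 | P0:I, P1:E(70) | bus: BusRd
[5] P0: load  L2 | P0:O(78), P1:S(78) | bus: none
[6] P1: load  L0 | P0:I, P1:E(60) | bus: BusRd
[7] P0: load  L2 | P0:O(78), P1:S(78) | bus: none
[8] P0: store L2 := 56 | P0:M(56), P1:I | bus: BusUpgr
[9] P0: load  L3 | P0:S(70), P1:S(70) | bus: BusRd
[10] P0: store L1 := 2 | P0:M(2), P1:I | bus: BusRdX
[11] P0: load  L2 | P0:M(56), P1:I | bus: none
[12] P1: load  L2 | P0:O(56), P1:S(56) | bus: BusRd
[13] P0: load  L1 | P0:M(2), P1:I | bus: none
[14] P1: load  L2 | P0:O(56), P1:S(56) | bus: none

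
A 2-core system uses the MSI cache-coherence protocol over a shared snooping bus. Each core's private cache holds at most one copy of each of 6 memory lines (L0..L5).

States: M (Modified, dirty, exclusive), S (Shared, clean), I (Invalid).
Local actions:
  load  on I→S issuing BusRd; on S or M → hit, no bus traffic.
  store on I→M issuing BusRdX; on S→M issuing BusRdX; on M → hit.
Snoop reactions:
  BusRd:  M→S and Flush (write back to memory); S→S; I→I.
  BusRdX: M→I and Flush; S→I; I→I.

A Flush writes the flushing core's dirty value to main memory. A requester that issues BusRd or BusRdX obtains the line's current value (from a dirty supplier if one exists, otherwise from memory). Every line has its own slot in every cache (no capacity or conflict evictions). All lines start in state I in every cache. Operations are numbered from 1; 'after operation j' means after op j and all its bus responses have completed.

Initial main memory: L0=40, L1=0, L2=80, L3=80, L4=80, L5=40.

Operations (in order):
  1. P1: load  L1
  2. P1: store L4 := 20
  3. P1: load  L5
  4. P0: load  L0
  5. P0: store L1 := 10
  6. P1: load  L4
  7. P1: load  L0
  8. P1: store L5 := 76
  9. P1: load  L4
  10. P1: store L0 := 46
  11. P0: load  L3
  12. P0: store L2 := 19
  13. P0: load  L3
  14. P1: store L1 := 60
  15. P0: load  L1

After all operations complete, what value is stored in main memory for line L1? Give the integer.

[1] P1: load  L1 | P0:I, P1:S(0) | bus: BusRd
[2] P1: store L4 := 20 | P0:I, P1:M(20) | bus: BusRdX
[3] P1: load  L5 | P0:I, P1:S(40) | bus: BusRd
[4] P0: load  L0 | P0:S(40), P1:I | bus: BusRd
[5] P0: store L1 := 10 | P0:M(10), P1:I | bus: BusRdX
[6] P1: load  L4 | P0:I, P1:M(20) | bus: none
[7] P1: load  L0 | P0:S(40), P1:S(40) | bus: BusRd
[8] P1: store L5 := 76 | P0:I, P1:M(76) | bus: BusRdX
[9] P1: load  L4 | P0:I, P1:M(20) | bus: none
[10] P1: store L0 := 46 | P0:I, P1:M(46) | bus: BusRdX
[11] P0: load  L3 | P0:S(80), P1:I | bus: BusRd
[12] P0: store L2 := 19 | P0:M(19), P1:I | bus: BusRdX
[13] P0: load  L3 | P0:S(80), P1:I | bus: none
[14] P1: store L1 := 60 | P0:I, P1:M(60) | bus: BusRdX,Flush
[15] P0: load  L1 | P0:S(60), P1:S(60) | bus: BusRd,Flush

memory[L1] = 60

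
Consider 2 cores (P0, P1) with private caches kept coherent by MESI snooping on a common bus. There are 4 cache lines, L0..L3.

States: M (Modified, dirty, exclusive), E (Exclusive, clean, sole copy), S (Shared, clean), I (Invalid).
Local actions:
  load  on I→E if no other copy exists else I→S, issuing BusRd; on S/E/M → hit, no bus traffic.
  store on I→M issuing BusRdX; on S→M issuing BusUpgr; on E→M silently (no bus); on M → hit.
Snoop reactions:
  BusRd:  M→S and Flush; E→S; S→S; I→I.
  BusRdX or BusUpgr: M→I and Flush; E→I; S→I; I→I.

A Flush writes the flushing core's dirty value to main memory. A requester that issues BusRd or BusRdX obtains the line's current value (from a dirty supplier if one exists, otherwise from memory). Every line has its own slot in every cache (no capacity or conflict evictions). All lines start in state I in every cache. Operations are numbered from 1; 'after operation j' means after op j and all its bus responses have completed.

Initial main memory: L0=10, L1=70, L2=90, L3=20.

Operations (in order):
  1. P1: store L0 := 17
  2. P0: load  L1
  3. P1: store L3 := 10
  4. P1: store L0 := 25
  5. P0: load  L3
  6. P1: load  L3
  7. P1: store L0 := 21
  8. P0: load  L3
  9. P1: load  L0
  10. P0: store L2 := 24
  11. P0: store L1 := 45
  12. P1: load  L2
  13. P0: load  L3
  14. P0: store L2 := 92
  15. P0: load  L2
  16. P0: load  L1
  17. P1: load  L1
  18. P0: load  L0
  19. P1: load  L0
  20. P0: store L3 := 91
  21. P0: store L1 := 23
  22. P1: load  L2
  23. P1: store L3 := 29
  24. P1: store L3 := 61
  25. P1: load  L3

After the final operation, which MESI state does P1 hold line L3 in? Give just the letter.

state = M

  op1 P1: store L0 := 17 → I/M on L0; bus BusRdX; mem=10
  op2 P0: load  L1 → E/I on L1; bus BusRd; mem=70
  op3 P1: store L3 := 10 → I/M on L3; bus BusRdX; mem=20
  op4 P1: store L0 := 25 → I/M on L0; bus (none); mem=10
  op5 P0: load  L3 → S/S on L3; bus BusRd Flush; mem=10
  op6 P1: load  L3 → S/S on L3; bus (none); mem=10
  op7 P1: store L0 := 21 → I/M on L0; bus (none); mem=10
  op8 P0: load  L3 → S/S on L3; bus (none); mem=10
  op9 P1: load  L0 → I/M on L0; bus (none); mem=10
  op10 P0: store L2 := 24 → M/I on L2; bus BusRdX; mem=90
  op11 P0: store L1 := 45 → M/I on L1; bus (none); mem=70
  op12 P1: load  L2 → S/S on L2; bus BusRd Flush; mem=24
  op13 P0: load  L3 → S/S on L3; bus (none); mem=10
  op14 P0: store L2 := 92 → M/I on L2; bus BusUpgr; mem=24
  op15 P0: load  L2 → M/I on L2; bus (none); mem=24
  op16 P0: load  L1 → M/I on L1; bus (none); mem=70
  op17 P1: load  L1 → S/S on L1; bus BusRd Flush; mem=45
  op18 P0: load  L0 → S/S on L0; bus BusRd Flush; mem=21
  op19 P1: load  L0 → S/S on L0; bus (none); mem=21
  op20 P0: store L3 := 91 → M/I on L3; bus BusUpgr; mem=10
  op21 P0: store L1 := 23 → M/I on L1; bus BusUpgr; mem=45
  op22 P1: load  L2 → S/S on L2; bus BusRd Flush; mem=92
  op23 P1: store L3 := 29 → I/M on L3; bus BusRdX Flush; mem=91
  op24 P1: store L3 := 61 → I/M on L3; bus (none); mem=91
  op25 P1: load  L3 → I/M on L3; bus (none); mem=91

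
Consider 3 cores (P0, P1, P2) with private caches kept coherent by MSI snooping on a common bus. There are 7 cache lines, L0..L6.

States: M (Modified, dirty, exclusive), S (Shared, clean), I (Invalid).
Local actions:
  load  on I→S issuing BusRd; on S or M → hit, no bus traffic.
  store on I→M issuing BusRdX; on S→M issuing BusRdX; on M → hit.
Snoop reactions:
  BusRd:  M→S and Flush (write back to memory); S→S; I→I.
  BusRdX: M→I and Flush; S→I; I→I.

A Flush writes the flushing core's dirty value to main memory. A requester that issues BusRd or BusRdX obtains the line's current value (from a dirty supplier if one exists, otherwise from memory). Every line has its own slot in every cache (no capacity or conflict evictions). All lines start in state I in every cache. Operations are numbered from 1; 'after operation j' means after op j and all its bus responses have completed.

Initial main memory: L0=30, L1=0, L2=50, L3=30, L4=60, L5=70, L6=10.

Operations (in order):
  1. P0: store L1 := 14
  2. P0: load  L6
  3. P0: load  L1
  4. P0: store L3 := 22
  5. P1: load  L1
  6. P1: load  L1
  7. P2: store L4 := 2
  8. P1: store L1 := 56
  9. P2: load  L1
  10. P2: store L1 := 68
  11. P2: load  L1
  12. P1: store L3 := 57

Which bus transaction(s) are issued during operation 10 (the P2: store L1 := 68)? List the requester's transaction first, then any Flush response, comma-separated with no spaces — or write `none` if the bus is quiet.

bus = BusRdX

1. P0: store L1 := 14  bus=[BusRdX]  L1: P0=M P1=I P2=I  mem[L1]=0
2. P0: load  L6  bus=[BusRd]  L6: P0=S P1=I P2=I  mem[L6]=10
3. P0: load  L1  bus=[-]  L1: P0=M P1=I P2=I  mem[L1]=0
4. P0: store L3 := 22  bus=[BusRdX]  L3: P0=M P1=I P2=I  mem[L3]=30
5. P1: load  L1  bus=[BusRd,Flush]  L1: P0=S P1=S P2=I  mem[L1]=14
6. P1: load  L1  bus=[-]  L1: P0=S P1=S P2=I  mem[L1]=14
7. P2: store L4 := 2  bus=[BusRdX]  L4: P0=I P1=I P2=M  mem[L4]=60
8. P1: store L1 := 56  bus=[BusRdX]  L1: P0=I P1=M P2=I  mem[L1]=14
9. P2: load  L1  bus=[BusRd,Flush]  L1: P0=I P1=S P2=S  mem[L1]=56
10. P2: store L1 := 68  bus=[BusRdX]  L1: P0=I P1=I P2=M  mem[L1]=56
11. P2: load  L1  bus=[-]  L1: P0=I P1=I P2=M  mem[L1]=56
12. P1: store L3 := 57  bus=[BusRdX,Flush]  L3: P0=I P1=M P2=I  mem[L3]=22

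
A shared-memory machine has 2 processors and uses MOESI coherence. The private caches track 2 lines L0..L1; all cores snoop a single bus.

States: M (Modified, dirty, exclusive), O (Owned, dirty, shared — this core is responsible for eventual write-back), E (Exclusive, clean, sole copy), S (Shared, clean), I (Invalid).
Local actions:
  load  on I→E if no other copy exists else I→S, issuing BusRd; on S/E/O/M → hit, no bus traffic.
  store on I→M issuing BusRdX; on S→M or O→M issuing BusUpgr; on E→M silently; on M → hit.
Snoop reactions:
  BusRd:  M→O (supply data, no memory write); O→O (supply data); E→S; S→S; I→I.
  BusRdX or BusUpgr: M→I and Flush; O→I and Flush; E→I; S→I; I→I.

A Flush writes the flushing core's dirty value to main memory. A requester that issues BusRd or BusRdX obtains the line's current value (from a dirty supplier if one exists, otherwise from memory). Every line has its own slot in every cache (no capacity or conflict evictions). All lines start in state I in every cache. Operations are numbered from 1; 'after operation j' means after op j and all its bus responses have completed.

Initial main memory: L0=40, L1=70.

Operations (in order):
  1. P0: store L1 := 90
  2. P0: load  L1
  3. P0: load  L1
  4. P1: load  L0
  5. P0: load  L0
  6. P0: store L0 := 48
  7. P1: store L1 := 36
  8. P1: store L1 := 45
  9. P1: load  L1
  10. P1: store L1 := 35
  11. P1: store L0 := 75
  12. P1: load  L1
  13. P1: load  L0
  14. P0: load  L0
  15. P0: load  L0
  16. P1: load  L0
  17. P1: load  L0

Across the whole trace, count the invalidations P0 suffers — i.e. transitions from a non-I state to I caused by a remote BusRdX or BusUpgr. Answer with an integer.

step 1: P0: store L1 := 90  ⟶  MI  (L1)  txn=BusRdX  M[L1]=70
step 2: P0: load  L1  ⟶  MI  (L1)  txn=∅  M[L1]=70
step 3: P0: load  L1  ⟶  MI  (L1)  txn=∅  M[L1]=70
step 4: P1: load  L0  ⟶  IE  (L0)  txn=BusRd  M[L0]=40
step 5: P0: load  L0  ⟶  SS  (L0)  txn=BusRd  M[L0]=40
step 6: P0: store L0 := 48  ⟶  MI  (L0)  txn=BusUpgr  M[L0]=40
step 7: P1: store L1 := 36  ⟶  IM  (L1)  txn=BusRdX+Flush  M[L1]=90
step 8: P1: store L1 := 45  ⟶  IM  (L1)  txn=∅  M[L1]=90
step 9: P1: load  L1  ⟶  IM  (L1)  txn=∅  M[L1]=90
step 10: P1: store L1 := 35  ⟶  IM  (L1)  txn=∅  M[L1]=90
step 11: P1: store L0 := 75  ⟶  IM  (L0)  txn=BusRdX+Flush  M[L0]=48
step 12: P1: load  L1  ⟶  IM  (L1)  txn=∅  M[L1]=90
step 13: P1: load  L0  ⟶  IM  (L0)  txn=∅  M[L0]=48
step 14: P0: load  L0  ⟶  SO  (L0)  txn=BusRd  M[L0]=48
step 15: P0: load  L0  ⟶  SO  (L0)  txn=∅  M[L0]=48
step 16: P1: load  L0  ⟶  SO  (L0)  txn=∅  M[L0]=48
step 17: P1: load  L0  ⟶  SO  (L0)  txn=∅  M[L0]=48

invalidations = 2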